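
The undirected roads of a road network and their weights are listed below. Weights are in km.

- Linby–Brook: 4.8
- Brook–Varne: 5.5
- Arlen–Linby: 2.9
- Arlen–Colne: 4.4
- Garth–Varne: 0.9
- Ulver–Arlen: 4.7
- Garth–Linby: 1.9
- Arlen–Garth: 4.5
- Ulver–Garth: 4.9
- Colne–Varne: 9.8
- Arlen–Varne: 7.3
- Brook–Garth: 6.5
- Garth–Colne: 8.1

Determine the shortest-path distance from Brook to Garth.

6.4 km

Candidate routes:
Brook → Garth: 6.5 = 6.5
Brook → Varne → Garth: 5.5+0.9 = 6.4
Cheapest is Brook → Varne → Garth at 6.4 km.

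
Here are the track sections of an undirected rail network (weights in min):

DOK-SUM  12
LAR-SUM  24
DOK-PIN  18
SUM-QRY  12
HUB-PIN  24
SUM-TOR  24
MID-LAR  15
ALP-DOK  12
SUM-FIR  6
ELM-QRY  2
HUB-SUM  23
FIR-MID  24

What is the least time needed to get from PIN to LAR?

54 min

Running Dijkstra from PIN:
PIN: 0
DOK: 18  (via PIN)
HUB: 24  (via PIN)
ALP: 30  (via DOK)
SUM: 30  (via DOK)
FIR: 36  (via SUM)
QRY: 42  (via SUM)
ELM: 44  (via QRY)
TOR: 54  (via SUM)
LAR: 54  (via SUM)
Shortest route: PIN–DOK–SUM–LAR = 54 min.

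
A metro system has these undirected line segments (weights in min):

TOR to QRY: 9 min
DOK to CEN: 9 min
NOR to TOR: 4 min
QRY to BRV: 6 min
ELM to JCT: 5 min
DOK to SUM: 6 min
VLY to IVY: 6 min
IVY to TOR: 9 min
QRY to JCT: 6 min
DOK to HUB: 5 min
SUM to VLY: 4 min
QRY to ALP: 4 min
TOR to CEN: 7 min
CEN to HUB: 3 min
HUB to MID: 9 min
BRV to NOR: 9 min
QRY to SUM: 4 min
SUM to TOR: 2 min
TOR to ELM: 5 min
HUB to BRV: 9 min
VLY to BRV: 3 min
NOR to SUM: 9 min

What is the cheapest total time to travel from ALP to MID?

28 min

Running Dijkstra from ALP:
ALP: 0
QRY: 4  (via ALP)
SUM: 8  (via QRY)
BRV: 10  (via QRY)
JCT: 10  (via QRY)
TOR: 10  (via SUM)
VLY: 12  (via SUM)
NOR: 14  (via TOR)
DOK: 14  (via SUM)
ELM: 15  (via JCT)
CEN: 17  (via TOR)
IVY: 18  (via VLY)
HUB: 19  (via BRV)
MID: 28  (via HUB)
Shortest route: ALP → QRY → BRV → HUB → MID = 28 min.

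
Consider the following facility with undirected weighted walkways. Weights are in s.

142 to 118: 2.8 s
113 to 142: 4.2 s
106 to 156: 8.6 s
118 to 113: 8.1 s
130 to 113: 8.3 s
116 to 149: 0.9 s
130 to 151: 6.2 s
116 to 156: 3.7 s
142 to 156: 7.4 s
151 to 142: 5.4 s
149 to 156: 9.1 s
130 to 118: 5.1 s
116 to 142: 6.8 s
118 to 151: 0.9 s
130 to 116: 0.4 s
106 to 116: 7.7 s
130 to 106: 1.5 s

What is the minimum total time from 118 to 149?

Compare a few routes:
118 → 130 → 116 → 149: 5.1+0.4+0.9 = 6.4
118 → 142 → 116 → 149: 2.8+6.8+0.9 = 10.5
118 → 151 → 130 → 116 → 149: 0.9+6.2+0.4+0.9 = 8.4
Cheapest is 118 → 130 → 116 → 149 at 6.4 s.

6.4 s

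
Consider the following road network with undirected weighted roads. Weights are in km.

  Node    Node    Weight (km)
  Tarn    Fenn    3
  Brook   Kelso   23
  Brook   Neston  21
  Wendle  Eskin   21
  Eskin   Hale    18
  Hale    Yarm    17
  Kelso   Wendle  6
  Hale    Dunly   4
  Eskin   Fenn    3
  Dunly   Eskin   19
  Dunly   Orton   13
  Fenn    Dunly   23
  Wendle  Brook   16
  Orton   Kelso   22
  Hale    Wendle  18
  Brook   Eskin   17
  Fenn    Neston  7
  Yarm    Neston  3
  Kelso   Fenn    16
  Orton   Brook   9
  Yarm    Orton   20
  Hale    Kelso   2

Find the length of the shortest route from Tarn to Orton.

32 km

Candidate routes:
Tarn → Fenn → Neston → Yarm → Orton: 3+7+3+20 = 33
Tarn → Fenn → Eskin → Brook → Orton: 3+3+17+9 = 32
The minimum is 32 km via Tarn → Fenn → Eskin → Brook → Orton.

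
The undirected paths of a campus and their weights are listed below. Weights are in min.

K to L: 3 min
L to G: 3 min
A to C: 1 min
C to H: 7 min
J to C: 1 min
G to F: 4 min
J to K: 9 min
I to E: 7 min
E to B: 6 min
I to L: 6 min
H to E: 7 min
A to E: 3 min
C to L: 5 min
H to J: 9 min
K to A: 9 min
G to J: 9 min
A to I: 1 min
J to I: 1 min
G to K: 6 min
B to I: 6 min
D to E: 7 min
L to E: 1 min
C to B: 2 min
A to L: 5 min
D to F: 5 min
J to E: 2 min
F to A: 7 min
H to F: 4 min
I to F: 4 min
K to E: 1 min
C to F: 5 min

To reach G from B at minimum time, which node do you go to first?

Compare a few routes:
B → C → J → E → L → G: 2+1+2+1+3 = 9
B → E → L → G: 6+1+3 = 10
Cheapest is B → C → J → E → L → G at 9 min.
So from B the first move is to C.

C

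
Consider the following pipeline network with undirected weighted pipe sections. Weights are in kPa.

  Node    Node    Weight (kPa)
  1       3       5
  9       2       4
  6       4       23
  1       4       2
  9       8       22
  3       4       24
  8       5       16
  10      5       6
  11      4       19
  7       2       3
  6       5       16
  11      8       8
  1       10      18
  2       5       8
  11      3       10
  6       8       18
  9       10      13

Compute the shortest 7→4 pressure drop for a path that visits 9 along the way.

40 kPa

Shortest 7→9: 7–2–9 = 7
Shortest 9→4: 9–10–1–4 = 33
Total via 9: 7 + 33 = 40 kPa.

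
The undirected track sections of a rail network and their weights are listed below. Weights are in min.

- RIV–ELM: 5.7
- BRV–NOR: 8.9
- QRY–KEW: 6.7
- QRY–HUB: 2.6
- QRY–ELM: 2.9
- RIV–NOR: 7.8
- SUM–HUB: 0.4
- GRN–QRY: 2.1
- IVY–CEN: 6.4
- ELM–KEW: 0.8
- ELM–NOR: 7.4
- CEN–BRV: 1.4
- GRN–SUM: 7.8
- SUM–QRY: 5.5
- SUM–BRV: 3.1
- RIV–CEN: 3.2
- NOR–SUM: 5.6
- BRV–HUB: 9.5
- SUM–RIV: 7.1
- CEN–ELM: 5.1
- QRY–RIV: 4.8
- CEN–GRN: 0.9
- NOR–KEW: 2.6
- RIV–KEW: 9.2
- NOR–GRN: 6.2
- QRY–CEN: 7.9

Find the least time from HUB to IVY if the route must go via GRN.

Best HUB to GRN: HUB → QRY → GRN costing 4.7
Shortest GRN→IVY: GRN → CEN → IVY = 7.3
Total via GRN: 4.7 + 7.3 = 12 min.

12 min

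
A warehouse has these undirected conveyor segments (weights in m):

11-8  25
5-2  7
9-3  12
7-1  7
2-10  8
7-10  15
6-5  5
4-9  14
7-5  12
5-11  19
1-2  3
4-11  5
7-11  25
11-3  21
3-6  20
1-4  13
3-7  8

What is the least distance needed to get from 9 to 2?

Enumerating some paths:
9 → 4 → 1 → 2: 14+13+3 = 30
9 → 3 → 7 → 5 → 2: 12+8+12+7 = 39
Cheapest is 9 → 4 → 1 → 2 at 30 m.

30 m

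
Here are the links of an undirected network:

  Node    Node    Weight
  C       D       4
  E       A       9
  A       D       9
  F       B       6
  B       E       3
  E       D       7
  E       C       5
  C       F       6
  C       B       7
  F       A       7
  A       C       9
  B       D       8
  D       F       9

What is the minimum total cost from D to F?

Settle nodes by increasing distance from D:
D: 0
C: 4  (via D)
E: 7  (via D)
B: 8  (via D)
A: 9  (via D)
F: 9  (via D)
Shortest route: D → F = 9.

9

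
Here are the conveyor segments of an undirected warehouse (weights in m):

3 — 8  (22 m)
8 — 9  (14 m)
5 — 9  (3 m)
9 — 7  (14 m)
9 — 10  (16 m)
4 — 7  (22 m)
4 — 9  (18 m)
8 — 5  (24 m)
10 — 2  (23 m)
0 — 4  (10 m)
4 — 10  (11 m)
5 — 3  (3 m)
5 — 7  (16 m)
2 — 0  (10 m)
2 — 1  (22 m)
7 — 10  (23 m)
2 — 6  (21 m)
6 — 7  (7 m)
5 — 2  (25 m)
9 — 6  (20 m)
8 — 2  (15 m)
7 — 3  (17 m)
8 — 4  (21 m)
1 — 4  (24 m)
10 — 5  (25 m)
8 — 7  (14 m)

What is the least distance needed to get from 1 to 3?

Enumerating some paths:
1 - 4 - 9 - 5 - 3: 24+18+3+3 = 48
1 - 2 - 5 - 3: 22+25+3 = 50
Cheapest is 1 - 4 - 9 - 5 - 3 at 48 m.

48 m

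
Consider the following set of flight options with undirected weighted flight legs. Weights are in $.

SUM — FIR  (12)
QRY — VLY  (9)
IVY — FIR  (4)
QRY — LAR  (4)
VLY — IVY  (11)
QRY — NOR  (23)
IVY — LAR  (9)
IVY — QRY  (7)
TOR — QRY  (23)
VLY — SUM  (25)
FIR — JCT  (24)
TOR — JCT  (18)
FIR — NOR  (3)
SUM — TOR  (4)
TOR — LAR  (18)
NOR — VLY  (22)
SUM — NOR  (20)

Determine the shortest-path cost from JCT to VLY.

Shortest distances from JCT:
JCT: 0
TOR: 18  (via JCT)
SUM: 22  (via TOR)
FIR: 24  (via JCT)
NOR: 27  (via FIR)
IVY: 28  (via FIR)
QRY: 35  (via IVY)
LAR: 36  (via TOR)
VLY: 39  (via IVY)
Shortest route: JCT → FIR → IVY → VLY = $39.

$39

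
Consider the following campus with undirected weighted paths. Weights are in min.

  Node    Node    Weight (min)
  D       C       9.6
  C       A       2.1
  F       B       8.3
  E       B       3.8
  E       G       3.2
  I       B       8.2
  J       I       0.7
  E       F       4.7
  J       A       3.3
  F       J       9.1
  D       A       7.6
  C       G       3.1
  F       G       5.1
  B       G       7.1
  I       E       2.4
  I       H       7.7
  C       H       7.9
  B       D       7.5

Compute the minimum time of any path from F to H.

Settle nodes by increasing distance from F:
F: 0
E: 4.7  (via F)
G: 5.1  (via F)
I: 7.1  (via E)
J: 7.8  (via I)
C: 8.2  (via G)
B: 8.3  (via F)
A: 10.3  (via C)
H: 14.8  (via I)
Shortest route: F → E → I → H = 14.8 min.

14.8 min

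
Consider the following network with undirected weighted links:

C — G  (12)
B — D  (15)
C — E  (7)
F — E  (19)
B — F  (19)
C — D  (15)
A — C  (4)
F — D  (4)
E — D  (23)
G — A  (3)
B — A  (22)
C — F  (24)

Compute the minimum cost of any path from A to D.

Candidate routes:
A → C → F → D: 4+24+4 = 32
A → G → C → D: 3+12+15 = 30
A → C → E → F → D: 4+7+19+4 = 34
A → C → D: 4+15 = 19
Cheapest is A → C → D at 19.

19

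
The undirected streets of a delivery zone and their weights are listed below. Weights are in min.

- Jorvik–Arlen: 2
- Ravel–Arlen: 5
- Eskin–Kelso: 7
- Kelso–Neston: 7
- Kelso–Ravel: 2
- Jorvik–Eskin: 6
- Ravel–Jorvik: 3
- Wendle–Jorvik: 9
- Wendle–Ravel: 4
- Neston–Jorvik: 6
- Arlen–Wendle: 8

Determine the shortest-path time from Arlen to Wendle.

8 min

Enumerating some paths:
Arlen - Jorvik - Ravel - Wendle: 2+3+4 = 9
Arlen - Ravel - Wendle: 5+4 = 9
Arlen - Wendle: 8 = 8
The minimum is 8 min via Arlen - Wendle.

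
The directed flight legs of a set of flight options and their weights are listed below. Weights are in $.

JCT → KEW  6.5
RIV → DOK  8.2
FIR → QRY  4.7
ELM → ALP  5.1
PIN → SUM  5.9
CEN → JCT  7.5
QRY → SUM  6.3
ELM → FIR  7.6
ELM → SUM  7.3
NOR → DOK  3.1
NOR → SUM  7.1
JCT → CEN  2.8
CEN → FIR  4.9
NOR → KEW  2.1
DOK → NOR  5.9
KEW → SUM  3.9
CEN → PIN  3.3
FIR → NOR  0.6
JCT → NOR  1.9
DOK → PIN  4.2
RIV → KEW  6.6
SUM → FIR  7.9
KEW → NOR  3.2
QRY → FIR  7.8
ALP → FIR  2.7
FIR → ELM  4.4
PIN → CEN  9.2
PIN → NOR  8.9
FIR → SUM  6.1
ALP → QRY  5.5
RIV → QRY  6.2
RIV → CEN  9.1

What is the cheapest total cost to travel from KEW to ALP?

$21.3

Shortest distances from KEW:
KEW: 0
NOR: 3.2  (via KEW)
SUM: 3.9  (via KEW)
DOK: 6.3  (via NOR)
PIN: 10.5  (via DOK)
FIR: 11.8  (via SUM)
ELM: 16.2  (via FIR)
QRY: 16.5  (via FIR)
CEN: 19.7  (via PIN)
ALP: 21.3  (via ELM)
Shortest route: KEW–SUM–FIR–ELM–ALP = $21.3.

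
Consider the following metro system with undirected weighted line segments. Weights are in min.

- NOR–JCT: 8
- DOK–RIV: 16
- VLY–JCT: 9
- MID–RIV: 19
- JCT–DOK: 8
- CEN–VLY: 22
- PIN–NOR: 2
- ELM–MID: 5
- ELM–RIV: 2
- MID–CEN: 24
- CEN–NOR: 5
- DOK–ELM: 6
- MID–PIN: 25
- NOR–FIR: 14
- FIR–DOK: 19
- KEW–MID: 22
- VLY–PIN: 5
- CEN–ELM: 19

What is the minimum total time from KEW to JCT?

Running Dijkstra from KEW:
KEW: 0
MID: 22  (via KEW)
ELM: 27  (via MID)
RIV: 29  (via ELM)
DOK: 33  (via ELM)
JCT: 41  (via DOK)
Shortest route: KEW–MID–ELM–DOK–JCT = 41 min.

41 min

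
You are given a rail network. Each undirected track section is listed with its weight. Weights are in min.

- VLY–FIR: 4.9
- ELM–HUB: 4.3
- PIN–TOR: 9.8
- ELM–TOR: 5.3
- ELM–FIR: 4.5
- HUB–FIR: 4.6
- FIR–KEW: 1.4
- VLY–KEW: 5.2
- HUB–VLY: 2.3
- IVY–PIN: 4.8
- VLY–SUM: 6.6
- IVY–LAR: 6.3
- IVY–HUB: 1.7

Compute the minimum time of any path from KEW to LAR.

Settle nodes by increasing distance from KEW:
KEW: 0
FIR: 1.4  (via KEW)
VLY: 5.2  (via KEW)
ELM: 5.9  (via FIR)
HUB: 6  (via FIR)
IVY: 7.7  (via HUB)
TOR: 11.2  (via ELM)
SUM: 11.8  (via VLY)
PIN: 12.5  (via IVY)
LAR: 14  (via IVY)
Shortest route: KEW → FIR → HUB → IVY → LAR = 14 min.

14 min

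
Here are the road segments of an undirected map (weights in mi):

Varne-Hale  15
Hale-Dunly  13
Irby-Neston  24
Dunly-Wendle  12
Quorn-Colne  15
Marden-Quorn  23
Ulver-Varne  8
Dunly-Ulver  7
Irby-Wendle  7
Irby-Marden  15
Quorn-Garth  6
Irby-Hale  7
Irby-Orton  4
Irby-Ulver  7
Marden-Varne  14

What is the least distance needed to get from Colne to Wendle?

60 mi

Shortest distances from Colne:
Colne: 0
Quorn: 15  (via Colne)
Garth: 21  (via Quorn)
Marden: 38  (via Quorn)
Varne: 52  (via Marden)
Irby: 53  (via Marden)
Orton: 57  (via Irby)
Ulver: 60  (via Varne)
Hale: 60  (via Irby)
Wendle: 60  (via Irby)
Shortest route: Colne → Quorn → Marden → Irby → Wendle = 60 mi.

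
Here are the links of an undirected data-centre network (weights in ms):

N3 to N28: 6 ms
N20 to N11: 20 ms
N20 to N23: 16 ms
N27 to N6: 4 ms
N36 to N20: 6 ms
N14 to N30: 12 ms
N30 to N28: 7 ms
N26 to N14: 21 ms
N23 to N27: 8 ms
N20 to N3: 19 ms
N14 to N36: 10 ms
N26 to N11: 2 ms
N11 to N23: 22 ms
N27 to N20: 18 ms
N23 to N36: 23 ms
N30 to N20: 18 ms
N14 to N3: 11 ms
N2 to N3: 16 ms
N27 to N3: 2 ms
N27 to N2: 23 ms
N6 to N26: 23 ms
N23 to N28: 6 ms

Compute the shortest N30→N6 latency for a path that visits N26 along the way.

56 ms

Shortest N30→N26: N30 → N14 → N26 = 33
Shortest N26→N6: N26 → N6 = 23
Total via N26: 33 + 23 = 56 ms.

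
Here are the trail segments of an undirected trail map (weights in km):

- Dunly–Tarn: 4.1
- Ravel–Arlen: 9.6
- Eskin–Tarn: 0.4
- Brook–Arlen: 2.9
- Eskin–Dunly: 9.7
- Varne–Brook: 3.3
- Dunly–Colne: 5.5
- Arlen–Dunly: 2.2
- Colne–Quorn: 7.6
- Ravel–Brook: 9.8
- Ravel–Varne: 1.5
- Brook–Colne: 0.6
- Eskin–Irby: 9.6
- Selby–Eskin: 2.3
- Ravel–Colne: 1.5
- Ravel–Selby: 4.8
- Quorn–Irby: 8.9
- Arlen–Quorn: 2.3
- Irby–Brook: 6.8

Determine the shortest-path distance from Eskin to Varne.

8.6 km

Running Dijkstra from Eskin:
Eskin: 0
Tarn: 0.4  (via Eskin)
Selby: 2.3  (via Eskin)
Dunly: 4.5  (via Tarn)
Arlen: 6.7  (via Dunly)
Ravel: 7.1  (via Selby)
Colne: 8.6  (via Ravel)
Varne: 8.6  (via Ravel)
Shortest route: Eskin–Selby–Ravel–Varne = 8.6 km.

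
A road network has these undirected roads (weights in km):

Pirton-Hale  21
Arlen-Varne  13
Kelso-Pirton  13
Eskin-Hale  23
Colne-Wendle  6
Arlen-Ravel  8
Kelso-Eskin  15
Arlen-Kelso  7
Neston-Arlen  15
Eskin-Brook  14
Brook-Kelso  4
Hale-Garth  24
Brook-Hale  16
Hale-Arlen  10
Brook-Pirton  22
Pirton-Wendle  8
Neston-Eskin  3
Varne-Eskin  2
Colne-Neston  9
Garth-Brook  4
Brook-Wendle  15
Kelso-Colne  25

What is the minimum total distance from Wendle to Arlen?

Settle nodes by increasing distance from Wendle:
Wendle: 0
Colne: 6  (via Wendle)
Pirton: 8  (via Wendle)
Brook: 15  (via Wendle)
Neston: 15  (via Colne)
Eskin: 18  (via Neston)
Garth: 19  (via Brook)
Kelso: 19  (via Brook)
Varne: 20  (via Eskin)
Arlen: 26  (via Kelso)
Shortest route: Wendle → Brook → Kelso → Arlen = 26 km.

26 km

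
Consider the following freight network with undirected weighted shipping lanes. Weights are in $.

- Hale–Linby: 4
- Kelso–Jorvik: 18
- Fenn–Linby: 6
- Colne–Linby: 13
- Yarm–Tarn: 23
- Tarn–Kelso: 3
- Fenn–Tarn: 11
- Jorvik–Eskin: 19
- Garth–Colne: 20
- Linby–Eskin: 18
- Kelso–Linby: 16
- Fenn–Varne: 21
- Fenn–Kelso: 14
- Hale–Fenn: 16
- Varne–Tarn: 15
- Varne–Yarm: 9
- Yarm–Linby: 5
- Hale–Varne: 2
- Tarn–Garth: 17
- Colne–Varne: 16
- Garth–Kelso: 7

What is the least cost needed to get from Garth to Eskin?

Enumerating some paths:
Garth → Kelso → Linby → Eskin: 7+16+18 = 41
Garth → Kelso → Fenn → Linby → Eskin: 7+14+6+18 = 45
Garth → Kelso → Jorvik → Eskin: 7+18+19 = 44
Cheapest is Garth → Kelso → Linby → Eskin at $41.

$41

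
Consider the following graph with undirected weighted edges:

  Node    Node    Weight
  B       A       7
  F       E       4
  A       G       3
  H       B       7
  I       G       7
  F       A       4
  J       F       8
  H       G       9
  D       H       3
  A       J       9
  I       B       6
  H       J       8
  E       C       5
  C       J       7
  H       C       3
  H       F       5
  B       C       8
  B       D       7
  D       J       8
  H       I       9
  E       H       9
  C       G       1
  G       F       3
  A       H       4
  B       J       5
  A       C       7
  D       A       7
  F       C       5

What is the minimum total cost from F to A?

Running Dijkstra from F:
F: 0
G: 3  (via F)
A: 4  (via F)
Shortest route: F → A = 4.

4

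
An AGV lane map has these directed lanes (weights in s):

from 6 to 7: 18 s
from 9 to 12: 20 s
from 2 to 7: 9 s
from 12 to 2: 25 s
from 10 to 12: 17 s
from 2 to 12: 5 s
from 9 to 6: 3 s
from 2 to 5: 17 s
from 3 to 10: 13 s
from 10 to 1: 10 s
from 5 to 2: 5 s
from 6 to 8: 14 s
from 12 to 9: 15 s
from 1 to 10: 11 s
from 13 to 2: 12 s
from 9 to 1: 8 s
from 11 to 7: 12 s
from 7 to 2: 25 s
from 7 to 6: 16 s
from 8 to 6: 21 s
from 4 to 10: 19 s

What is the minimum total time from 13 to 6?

Settle nodes by increasing distance from 13:
13: 0
2: 12  (via 13)
12: 17  (via 2)
7: 21  (via 2)
5: 29  (via 2)
9: 32  (via 12)
6: 35  (via 9)
Shortest route: 13 → 2 → 12 → 9 → 6 = 35 s.

35 s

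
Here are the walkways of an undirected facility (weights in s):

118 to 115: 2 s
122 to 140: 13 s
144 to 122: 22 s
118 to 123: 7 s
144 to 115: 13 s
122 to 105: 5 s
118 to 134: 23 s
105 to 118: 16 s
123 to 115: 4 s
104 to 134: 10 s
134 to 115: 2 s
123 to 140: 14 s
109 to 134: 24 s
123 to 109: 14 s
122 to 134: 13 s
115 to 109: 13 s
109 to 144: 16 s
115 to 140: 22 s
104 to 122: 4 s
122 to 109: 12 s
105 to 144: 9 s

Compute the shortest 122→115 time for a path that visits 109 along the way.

Shortest 122→109: 122 → 109 = 12
Best 109 to 115: 109 → 115 costing 13
Total via 109: 12 + 13 = 25 s.

25 s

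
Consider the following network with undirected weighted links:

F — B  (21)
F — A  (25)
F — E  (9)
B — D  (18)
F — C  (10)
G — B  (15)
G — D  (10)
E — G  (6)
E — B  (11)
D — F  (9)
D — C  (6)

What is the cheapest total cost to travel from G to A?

40

Enumerating some paths:
G–D–C–F–A: 10+6+10+25 = 51
G–D–F–A: 10+9+25 = 44
G–E–F–A: 6+9+25 = 40
G–B–E–F–A: 15+11+9+25 = 60
Cheapest is G–E–F–A at 40.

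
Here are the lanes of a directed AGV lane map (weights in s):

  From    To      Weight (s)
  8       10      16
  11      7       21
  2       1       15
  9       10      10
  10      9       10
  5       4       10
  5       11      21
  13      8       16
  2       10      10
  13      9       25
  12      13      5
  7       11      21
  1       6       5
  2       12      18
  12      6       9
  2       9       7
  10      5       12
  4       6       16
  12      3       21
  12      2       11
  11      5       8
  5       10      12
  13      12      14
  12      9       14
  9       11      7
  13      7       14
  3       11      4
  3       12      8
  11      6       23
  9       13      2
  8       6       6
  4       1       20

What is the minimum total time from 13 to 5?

40 s

Shortest distances from 13:
13: 0
7: 14  (via 13)
12: 14  (via 13)
8: 16  (via 13)
6: 22  (via 8)
2: 25  (via 12)
9: 25  (via 13)
10: 32  (via 8)
11: 32  (via 9)
3: 35  (via 12)
1: 40  (via 2)
5: 40  (via 11)
Shortest route: 13–9–11–5 = 40 s.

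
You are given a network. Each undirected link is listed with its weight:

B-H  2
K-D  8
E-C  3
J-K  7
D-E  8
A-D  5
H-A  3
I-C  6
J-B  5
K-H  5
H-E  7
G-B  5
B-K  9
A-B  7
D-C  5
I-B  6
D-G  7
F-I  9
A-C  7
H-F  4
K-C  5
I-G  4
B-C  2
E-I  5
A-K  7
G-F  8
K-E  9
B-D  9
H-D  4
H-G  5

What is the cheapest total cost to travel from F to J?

Settle nodes by increasing distance from F:
F: 0
H: 4  (via F)
B: 6  (via H)
A: 7  (via H)
C: 8  (via B)
D: 8  (via H)
G: 8  (via F)
I: 9  (via F)
K: 9  (via H)
E: 11  (via H)
J: 11  (via B)
Shortest route: F–H–B–J = 11.

11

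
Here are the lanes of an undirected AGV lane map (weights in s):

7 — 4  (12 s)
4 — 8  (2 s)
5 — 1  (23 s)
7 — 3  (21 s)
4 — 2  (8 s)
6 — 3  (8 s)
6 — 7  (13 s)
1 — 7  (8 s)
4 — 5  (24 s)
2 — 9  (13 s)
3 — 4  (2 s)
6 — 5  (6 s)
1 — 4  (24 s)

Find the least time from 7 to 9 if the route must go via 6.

44 s

Shortest 7→6: 7 → 6 = 13
Shortest 6→9: 6 → 3 → 4 → 2 → 9 = 31
Total via 6: 13 + 31 = 44 s.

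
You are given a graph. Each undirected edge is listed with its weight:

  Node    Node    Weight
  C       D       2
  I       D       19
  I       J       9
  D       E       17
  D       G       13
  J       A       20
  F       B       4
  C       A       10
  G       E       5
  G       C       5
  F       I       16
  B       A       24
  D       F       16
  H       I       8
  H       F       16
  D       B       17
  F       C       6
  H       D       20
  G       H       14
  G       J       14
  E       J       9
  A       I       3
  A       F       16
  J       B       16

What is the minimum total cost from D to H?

20

Candidate routes:
D - C - G - H: 2+5+14 = 21
D - H: 20 = 20
Cheapest is D - H at 20.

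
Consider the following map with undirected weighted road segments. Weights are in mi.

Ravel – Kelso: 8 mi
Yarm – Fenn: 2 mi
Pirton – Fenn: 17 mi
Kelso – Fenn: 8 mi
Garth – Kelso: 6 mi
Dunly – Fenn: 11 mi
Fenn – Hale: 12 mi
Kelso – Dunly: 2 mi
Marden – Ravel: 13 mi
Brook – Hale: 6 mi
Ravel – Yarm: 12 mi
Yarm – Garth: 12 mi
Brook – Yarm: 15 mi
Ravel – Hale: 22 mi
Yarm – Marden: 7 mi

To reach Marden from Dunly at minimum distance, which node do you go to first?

Enumerating some paths:
Dunly–Fenn–Yarm–Marden: 11+2+7 = 20
Dunly–Kelso–Fenn–Yarm–Marden: 2+8+2+7 = 19
Dunly–Kelso–Ravel–Marden: 2+8+13 = 23
Dunly–Kelso–Garth–Yarm–Marden: 2+6+12+7 = 27
The minimum is 19 mi via Dunly–Kelso–Fenn–Yarm–Marden.
So from Dunly the first move is to Kelso.

Kelso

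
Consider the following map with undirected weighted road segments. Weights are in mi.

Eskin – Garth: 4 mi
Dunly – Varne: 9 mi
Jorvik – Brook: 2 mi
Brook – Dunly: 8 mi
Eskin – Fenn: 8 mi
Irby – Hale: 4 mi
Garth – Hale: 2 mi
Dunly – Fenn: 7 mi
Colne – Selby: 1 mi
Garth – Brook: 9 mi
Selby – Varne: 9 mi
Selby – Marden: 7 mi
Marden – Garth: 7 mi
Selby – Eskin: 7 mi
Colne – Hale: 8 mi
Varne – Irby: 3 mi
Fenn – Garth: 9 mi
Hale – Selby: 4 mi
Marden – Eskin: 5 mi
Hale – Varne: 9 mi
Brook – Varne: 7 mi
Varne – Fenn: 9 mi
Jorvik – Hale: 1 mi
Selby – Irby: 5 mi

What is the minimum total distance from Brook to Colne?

8 mi

Compare a few routes:
Brook–Jorvik–Hale–Colne: 2+1+8 = 11
Brook–Varne–Irby–Selby–Colne: 7+3+5+1 = 16
Brook–Jorvik–Hale–Selby–Colne: 2+1+4+1 = 8
Brook–Jorvik–Hale–Irby–Selby–Colne: 2+1+4+5+1 = 13
The minimum is 8 mi via Brook–Jorvik–Hale–Selby–Colne.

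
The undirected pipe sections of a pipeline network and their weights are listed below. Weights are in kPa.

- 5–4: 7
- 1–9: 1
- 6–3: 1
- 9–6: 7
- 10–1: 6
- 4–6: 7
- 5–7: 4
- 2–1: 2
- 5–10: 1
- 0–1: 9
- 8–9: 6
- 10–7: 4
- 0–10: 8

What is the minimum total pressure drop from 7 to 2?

Running Dijkstra from 7:
7: 0
5: 4  (via 7)
10: 4  (via 7)
1: 10  (via 10)
4: 11  (via 5)
9: 11  (via 1)
0: 12  (via 10)
2: 12  (via 1)
Shortest route: 7 → 10 → 1 → 2 = 12 kPa.

12 kPa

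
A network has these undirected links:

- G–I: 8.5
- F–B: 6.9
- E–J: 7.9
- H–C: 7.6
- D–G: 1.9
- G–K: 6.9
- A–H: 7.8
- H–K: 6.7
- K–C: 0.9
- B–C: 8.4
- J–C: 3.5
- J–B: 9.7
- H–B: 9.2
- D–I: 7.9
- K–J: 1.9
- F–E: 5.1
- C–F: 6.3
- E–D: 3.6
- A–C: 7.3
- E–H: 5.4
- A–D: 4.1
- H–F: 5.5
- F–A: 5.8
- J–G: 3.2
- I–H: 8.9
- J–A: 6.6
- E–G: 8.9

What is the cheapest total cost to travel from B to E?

12

Candidate routes:
B → H → E: 9.2+5.4 = 14.6
B → F → H → E: 6.9+5.5+5.4 = 17.8
B → F → E: 6.9+5.1 = 12
B → J → E: 9.7+7.9 = 17.6
The minimum is 12 via B → F → E.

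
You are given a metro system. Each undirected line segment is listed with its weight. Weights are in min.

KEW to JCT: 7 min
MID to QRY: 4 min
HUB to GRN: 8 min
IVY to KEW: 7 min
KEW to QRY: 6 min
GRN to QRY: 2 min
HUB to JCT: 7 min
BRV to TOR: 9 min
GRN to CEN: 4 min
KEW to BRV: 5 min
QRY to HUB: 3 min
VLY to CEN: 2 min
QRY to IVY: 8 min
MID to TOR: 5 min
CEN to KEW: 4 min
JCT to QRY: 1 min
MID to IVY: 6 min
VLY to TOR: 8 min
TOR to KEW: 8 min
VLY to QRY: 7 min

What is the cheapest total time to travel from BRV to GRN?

Enumerating some paths:
BRV–KEW–JCT–QRY–GRN: 5+7+1+2 = 15
BRV–KEW–CEN–GRN: 5+4+4 = 13
The minimum is 13 min via BRV–KEW–CEN–GRN.

13 min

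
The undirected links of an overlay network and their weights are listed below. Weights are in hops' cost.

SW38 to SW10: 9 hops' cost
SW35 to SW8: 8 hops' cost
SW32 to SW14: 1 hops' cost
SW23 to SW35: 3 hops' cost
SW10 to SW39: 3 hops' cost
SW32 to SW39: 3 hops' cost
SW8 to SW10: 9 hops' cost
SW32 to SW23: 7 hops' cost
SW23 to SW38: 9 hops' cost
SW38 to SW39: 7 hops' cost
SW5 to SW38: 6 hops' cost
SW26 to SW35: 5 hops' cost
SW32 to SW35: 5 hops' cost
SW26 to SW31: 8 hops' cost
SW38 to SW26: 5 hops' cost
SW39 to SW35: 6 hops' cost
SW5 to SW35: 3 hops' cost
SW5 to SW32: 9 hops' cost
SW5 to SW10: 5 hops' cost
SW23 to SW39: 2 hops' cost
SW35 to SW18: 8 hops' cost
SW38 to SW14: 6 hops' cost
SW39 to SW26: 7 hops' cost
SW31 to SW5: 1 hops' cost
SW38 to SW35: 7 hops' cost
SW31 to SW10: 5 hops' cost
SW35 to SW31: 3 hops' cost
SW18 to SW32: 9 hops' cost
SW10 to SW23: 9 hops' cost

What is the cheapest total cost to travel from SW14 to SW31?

9 hops' cost

Enumerating some paths:
SW14–SW32–SW35–SW31: 1+5+3 = 9
SW14–SW32–SW39–SW10–SW31: 1+3+3+5 = 12
SW14–SW32–SW5–SW31: 1+9+1 = 11
SW14–SW32–SW35–SW5–SW31: 1+5+3+1 = 10
Cheapest is SW14–SW32–SW35–SW31 at 9 hops' cost.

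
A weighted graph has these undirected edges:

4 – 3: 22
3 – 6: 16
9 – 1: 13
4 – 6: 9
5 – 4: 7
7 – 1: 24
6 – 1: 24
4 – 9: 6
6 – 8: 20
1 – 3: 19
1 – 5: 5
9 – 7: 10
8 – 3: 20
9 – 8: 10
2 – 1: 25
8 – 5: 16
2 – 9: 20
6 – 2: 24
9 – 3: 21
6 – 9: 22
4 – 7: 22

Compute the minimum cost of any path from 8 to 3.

20

Compare a few routes:
8–6–3: 20+16 = 36
8–9–4–3: 10+6+22 = 38
8–9–3: 10+21 = 31
8–3: 20 = 20
Cheapest is 8–3 at 20.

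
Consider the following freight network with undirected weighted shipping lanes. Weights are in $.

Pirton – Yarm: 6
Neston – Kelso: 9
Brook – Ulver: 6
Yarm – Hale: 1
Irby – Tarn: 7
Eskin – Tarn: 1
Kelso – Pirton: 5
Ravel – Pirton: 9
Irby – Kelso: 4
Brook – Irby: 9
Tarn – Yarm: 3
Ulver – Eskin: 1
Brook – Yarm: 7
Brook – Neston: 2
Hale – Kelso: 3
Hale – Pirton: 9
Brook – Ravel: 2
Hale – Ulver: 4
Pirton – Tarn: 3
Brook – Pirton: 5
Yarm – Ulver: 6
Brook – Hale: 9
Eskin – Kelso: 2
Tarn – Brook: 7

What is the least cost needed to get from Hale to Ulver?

$4

Settle nodes by increasing distance from Hale:
Hale: 0
Yarm: 1  (via Hale)
Kelso: 3  (via Hale)
Tarn: 4  (via Yarm)
Ulver: 4  (via Hale)
Shortest route: Hale–Ulver = $4.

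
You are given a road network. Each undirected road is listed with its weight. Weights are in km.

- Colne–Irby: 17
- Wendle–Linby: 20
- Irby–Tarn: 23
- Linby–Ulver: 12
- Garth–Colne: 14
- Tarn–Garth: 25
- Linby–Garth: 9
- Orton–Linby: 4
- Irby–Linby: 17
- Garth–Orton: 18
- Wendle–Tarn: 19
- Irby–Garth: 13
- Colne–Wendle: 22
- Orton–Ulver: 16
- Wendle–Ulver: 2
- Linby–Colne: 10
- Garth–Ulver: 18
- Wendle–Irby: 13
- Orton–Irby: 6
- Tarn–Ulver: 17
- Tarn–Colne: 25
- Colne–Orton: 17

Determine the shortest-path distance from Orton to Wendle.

18 km

Enumerating some paths:
Orton → Irby → Wendle: 6+13 = 19
Orton → Linby → Wendle: 4+20 = 24
Orton → Ulver → Wendle: 16+2 = 18
Cheapest is Orton → Ulver → Wendle at 18 km.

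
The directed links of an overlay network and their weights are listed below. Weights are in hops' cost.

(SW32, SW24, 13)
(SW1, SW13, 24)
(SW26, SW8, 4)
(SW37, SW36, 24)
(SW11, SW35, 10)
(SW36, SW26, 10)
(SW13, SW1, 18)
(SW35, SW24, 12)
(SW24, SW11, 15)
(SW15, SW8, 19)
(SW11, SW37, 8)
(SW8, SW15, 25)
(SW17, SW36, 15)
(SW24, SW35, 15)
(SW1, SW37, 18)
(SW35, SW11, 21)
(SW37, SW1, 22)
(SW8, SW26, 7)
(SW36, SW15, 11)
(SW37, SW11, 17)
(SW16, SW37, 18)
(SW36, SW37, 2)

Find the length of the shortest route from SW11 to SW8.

46 hops' cost

Shortest distances from SW11:
SW11: 0
SW37: 8  (via SW11)
SW35: 10  (via SW11)
SW24: 22  (via SW35)
SW1: 30  (via SW37)
SW36: 32  (via SW37)
SW26: 42  (via SW36)
SW15: 43  (via SW36)
SW8: 46  (via SW26)
Shortest route: SW11 → SW37 → SW36 → SW26 → SW8 = 46 hops' cost.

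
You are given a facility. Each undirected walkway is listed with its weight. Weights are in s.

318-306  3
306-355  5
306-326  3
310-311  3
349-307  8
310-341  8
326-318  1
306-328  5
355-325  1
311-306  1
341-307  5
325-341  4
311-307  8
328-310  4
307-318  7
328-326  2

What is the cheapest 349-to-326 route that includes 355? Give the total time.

Shortest 349→355: 349–307–341–325–355 = 18
Best 355 to 326: 355–306–326 costing 8
Total via 355: 18 + 8 = 26 s.

26 s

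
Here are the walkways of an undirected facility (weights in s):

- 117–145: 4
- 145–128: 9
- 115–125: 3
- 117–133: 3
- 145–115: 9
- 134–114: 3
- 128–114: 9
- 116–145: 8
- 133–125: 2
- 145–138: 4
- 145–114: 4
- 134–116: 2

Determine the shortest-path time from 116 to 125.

Settle nodes by increasing distance from 116:
116: 0
134: 2  (via 116)
114: 5  (via 134)
145: 8  (via 116)
138: 12  (via 145)
117: 12  (via 145)
128: 14  (via 114)
133: 15  (via 117)
115: 17  (via 145)
125: 17  (via 133)
Shortest route: 116 → 145 → 117 → 133 → 125 = 17 s.

17 s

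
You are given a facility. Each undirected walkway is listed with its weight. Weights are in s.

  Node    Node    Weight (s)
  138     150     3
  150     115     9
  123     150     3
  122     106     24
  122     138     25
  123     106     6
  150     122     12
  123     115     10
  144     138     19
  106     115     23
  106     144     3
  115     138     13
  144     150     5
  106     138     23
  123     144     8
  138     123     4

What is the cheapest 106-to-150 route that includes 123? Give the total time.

Shortest 106→123: 106–123 = 6
Best 123 to 150: 123–150 costing 3
Total via 123: 6 + 3 = 9 s.

9 s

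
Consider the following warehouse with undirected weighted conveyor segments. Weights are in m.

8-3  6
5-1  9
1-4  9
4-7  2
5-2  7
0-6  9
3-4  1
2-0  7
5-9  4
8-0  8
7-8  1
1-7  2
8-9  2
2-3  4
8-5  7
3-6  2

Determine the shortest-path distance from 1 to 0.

Shortest distances from 1:
1: 0
7: 2  (via 1)
8: 3  (via 7)
4: 4  (via 7)
3: 5  (via 4)
9: 5  (via 8)
6: 7  (via 3)
2: 9  (via 3)
5: 9  (via 1)
0: 11  (via 8)
Shortest route: 1–7–8–0 = 11 m.

11 m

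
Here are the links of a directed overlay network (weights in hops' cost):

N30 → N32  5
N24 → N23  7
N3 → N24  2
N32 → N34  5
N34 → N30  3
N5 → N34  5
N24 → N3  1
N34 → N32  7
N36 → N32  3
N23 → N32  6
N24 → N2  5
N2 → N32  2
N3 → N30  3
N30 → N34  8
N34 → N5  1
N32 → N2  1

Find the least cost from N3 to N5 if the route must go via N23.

21 hops' cost

Best N3 to N23: N3 → N24 → N23 costing 9
Shortest N23→N5: N23 → N32 → N34 → N5 = 12
Total via N23: 9 + 12 = 21 hops' cost.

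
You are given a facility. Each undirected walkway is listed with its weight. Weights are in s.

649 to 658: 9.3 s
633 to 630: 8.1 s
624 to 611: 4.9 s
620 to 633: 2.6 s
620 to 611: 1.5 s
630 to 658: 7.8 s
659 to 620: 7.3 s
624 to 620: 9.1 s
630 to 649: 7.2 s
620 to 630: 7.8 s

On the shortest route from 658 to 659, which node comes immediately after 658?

630

Candidate routes:
658–630–633–620–659: 7.8+8.1+2.6+7.3 = 25.8
658–649–630–633–620–659: 9.3+7.2+8.1+2.6+7.3 = 34.5
658–630–620–659: 7.8+7.8+7.3 = 22.9
658–649–630–620–659: 9.3+7.2+7.8+7.3 = 31.6
The minimum is 22.9 s via 658–630–620–659.
So from 658 the first move is to 630.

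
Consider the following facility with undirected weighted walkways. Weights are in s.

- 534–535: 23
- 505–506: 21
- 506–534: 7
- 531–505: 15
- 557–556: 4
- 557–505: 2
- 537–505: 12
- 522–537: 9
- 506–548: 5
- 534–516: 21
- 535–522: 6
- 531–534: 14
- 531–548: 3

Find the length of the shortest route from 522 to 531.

36 s

Settle nodes by increasing distance from 522:
522: 0
535: 6  (via 522)
537: 9  (via 522)
505: 21  (via 537)
557: 23  (via 505)
556: 27  (via 557)
534: 29  (via 535)
506: 36  (via 534)
531: 36  (via 505)
Shortest route: 522–537–505–531 = 36 s.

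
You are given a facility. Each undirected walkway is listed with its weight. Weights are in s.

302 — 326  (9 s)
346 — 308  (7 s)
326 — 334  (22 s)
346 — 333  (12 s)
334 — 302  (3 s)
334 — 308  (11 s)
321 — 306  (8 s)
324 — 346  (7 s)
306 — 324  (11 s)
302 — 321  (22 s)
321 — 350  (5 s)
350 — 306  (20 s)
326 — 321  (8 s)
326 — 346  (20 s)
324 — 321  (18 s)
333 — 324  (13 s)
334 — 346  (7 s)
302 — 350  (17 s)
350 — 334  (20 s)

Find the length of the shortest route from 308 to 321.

Candidate routes:
308 → 346 → 324 → 321: 7+7+18 = 32
308 → 334 → 302 → 326 → 321: 11+3+9+8 = 31
308 → 346 → 324 → 306 → 321: 7+7+11+8 = 33
308 → 346 → 334 → 302 → 326 → 321: 7+7+3+9+8 = 34
Cheapest is 308 → 334 → 302 → 326 → 321 at 31 s.

31 s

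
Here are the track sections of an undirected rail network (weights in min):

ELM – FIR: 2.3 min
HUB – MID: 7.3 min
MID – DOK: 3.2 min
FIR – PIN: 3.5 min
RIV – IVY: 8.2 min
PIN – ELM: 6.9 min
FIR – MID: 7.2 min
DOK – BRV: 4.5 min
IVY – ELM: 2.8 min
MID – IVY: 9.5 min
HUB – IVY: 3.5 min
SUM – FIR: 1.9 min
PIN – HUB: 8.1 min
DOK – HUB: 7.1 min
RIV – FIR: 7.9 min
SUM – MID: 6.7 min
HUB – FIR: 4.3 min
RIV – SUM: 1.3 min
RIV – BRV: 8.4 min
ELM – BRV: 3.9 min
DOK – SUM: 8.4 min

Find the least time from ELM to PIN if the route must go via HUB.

14.1 min

Best ELM to HUB: ELM → IVY → HUB costing 6.3
Shortest HUB→PIN: HUB → FIR → PIN = 7.8
Total via HUB: 6.3 + 7.8 = 14.1 min.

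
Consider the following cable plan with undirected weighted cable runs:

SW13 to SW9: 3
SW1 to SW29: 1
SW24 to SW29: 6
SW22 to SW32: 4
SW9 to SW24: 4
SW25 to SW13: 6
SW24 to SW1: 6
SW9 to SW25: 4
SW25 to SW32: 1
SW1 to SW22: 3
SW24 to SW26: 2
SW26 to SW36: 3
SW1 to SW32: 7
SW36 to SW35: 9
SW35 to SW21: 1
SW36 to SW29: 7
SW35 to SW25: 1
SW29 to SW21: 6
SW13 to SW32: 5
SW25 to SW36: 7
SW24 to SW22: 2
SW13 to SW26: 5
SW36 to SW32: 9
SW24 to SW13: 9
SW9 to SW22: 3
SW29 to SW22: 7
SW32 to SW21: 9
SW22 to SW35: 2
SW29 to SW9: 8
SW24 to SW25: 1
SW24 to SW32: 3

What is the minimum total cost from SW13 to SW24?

Candidate routes:
SW13 → SW9 → SW24: 3+4 = 7
SW13 → SW32 → SW24: 5+3 = 8
SW13 → SW9 → SW22 → SW24: 3+3+2 = 8
SW13 → SW9 → SW25 → SW24: 3+4+1 = 8
Cheapest is SW13 → SW9 → SW24 at 7.

7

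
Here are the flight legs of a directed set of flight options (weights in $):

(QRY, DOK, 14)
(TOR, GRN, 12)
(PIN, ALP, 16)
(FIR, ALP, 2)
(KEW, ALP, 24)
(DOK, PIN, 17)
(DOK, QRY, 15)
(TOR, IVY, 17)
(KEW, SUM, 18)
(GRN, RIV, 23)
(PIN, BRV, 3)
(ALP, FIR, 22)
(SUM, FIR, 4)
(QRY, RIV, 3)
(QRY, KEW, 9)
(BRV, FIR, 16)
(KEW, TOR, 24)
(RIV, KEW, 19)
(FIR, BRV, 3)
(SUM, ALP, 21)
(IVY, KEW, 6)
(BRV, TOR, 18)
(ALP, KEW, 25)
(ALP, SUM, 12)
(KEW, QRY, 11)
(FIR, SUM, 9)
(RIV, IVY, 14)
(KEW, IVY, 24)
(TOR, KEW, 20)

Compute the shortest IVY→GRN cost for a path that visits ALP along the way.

Shortest IVY→ALP: IVY–KEW–ALP = 30
Best ALP to GRN: ALP–SUM–FIR–BRV–TOR–GRN costing 49
Total via ALP: 30 + 49 = $79.

$79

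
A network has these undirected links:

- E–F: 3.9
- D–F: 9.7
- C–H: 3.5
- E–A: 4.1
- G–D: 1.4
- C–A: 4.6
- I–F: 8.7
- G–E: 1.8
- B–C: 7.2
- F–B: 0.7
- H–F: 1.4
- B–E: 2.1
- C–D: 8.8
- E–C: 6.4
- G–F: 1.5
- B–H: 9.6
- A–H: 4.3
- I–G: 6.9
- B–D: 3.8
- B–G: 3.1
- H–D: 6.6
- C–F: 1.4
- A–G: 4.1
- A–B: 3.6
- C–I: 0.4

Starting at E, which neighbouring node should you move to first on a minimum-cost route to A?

Candidate routes:
E - G - A: 1.8+4.1 = 5.9
E - A: 4.1 = 4.1
E - B - A: 2.1+3.6 = 5.7
Cheapest is E - A at 4.1.
So from E the first move is to A.

A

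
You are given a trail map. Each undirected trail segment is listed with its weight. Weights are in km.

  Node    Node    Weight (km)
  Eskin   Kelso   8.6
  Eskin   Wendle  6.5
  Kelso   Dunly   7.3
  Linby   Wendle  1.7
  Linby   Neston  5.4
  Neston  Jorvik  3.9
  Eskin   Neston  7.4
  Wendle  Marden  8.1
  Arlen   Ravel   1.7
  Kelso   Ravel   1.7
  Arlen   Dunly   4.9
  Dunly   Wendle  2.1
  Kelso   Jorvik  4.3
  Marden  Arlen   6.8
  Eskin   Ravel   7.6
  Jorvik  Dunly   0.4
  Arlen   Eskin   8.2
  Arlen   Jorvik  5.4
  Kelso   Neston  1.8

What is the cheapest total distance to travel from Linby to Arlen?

Running Dijkstra from Linby:
Linby: 0
Wendle: 1.7  (via Linby)
Dunly: 3.8  (via Wendle)
Jorvik: 4.2  (via Dunly)
Neston: 5.4  (via Linby)
Kelso: 7.2  (via Neston)
Eskin: 8.2  (via Wendle)
Arlen: 8.7  (via Dunly)
Shortest route: Linby → Wendle → Dunly → Arlen = 8.7 km.

8.7 km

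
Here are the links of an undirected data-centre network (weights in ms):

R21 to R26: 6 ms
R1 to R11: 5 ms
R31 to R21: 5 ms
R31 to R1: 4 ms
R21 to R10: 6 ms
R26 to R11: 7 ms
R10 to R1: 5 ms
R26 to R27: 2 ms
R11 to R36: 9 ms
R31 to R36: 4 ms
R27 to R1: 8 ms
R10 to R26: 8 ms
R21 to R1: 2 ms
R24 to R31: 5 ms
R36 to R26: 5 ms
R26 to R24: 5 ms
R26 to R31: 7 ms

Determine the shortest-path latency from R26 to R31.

Settle nodes by increasing distance from R26:
R26: 0
R27: 2  (via R26)
R36: 5  (via R26)
R24: 5  (via R26)
R21: 6  (via R26)
R11: 7  (via R26)
R31: 7  (via R26)
Shortest route: R26 → R31 = 7 ms.

7 ms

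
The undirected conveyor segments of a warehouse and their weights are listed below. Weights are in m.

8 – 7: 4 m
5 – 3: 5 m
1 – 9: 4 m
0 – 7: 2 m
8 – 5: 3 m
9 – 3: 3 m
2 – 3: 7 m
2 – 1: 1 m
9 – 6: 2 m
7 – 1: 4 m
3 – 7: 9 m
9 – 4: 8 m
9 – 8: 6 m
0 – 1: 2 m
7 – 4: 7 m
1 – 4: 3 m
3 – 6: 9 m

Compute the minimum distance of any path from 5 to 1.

Shortest distances from 5:
5: 0
8: 3  (via 5)
3: 5  (via 5)
7: 7  (via 8)
9: 8  (via 3)
0: 9  (via 7)
6: 10  (via 9)
1: 11  (via 7)
Shortest route: 5 → 8 → 7 → 1 = 11 m.

11 m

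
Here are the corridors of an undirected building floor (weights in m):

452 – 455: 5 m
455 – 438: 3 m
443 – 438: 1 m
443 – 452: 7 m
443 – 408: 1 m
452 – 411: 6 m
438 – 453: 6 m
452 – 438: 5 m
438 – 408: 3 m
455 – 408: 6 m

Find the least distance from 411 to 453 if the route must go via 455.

20 m

Shortest 411→455: 411 → 452 → 455 = 11
Best 455 to 453: 455 → 438 → 453 costing 9
Total via 455: 11 + 9 = 20 m.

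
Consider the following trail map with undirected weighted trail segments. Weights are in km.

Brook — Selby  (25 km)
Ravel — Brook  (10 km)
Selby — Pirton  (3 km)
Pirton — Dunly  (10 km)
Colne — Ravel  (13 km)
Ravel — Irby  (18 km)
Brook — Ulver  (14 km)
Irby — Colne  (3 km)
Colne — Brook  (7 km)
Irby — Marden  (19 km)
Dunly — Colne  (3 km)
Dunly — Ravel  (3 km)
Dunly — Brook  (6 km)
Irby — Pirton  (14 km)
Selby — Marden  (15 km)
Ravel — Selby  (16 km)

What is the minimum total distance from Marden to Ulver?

43 km

Candidate routes:
Marden - Irby - Colne - Brook - Ulver: 19+3+7+14 = 43
Marden - Irby - Colne - Dunly - Brook - Ulver: 19+3+3+6+14 = 45
The minimum is 43 km via Marden - Irby - Colne - Brook - Ulver.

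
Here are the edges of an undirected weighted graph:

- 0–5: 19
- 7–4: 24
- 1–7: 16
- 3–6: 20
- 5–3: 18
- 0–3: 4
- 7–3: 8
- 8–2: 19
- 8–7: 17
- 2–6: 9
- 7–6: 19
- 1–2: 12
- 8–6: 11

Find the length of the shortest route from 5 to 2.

Shortest distances from 5:
5: 0
3: 18  (via 5)
0: 19  (via 5)
7: 26  (via 3)
6: 38  (via 3)
1: 42  (via 7)
8: 43  (via 7)
2: 47  (via 6)
Shortest route: 5 → 3 → 6 → 2 = 47.

47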